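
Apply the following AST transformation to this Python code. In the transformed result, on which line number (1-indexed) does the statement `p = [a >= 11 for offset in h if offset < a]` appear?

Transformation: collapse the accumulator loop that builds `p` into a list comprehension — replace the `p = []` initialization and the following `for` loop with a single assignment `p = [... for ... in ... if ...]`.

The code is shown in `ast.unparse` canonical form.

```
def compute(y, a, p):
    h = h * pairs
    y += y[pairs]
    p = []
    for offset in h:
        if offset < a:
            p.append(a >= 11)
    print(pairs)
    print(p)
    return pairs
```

Transformed code:
def compute(y, a, p):
    h = h * pairs
    y += y[pairs]
    p = [a >= 11 for offset in h if offset < a]
    print(pairs)
    print(p)
    return pairs

4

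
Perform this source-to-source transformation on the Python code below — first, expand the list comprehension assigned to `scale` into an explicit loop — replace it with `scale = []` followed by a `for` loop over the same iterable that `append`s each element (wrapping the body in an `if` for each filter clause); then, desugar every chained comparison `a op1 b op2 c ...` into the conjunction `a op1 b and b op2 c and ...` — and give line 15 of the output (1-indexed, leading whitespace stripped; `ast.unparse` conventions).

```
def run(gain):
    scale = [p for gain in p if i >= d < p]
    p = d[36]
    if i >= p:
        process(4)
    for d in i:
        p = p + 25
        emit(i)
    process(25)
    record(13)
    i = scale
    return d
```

Transformed code:
def run(gain):
    scale = []
    for gain in p:
        if i >= d and d < p:
            scale.append(p)
    p = d[36]
    if i >= p:
        process(4)
    for d in i:
        p = p + 25
        emit(i)
    process(25)
    record(13)
    i = scale
    return d

return d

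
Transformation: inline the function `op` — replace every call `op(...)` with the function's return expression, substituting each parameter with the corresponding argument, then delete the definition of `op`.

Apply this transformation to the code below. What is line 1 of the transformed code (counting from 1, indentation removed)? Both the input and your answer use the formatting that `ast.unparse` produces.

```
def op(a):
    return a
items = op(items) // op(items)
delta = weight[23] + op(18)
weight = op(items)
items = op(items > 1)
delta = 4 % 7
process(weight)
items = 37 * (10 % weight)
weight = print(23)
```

Transformed code:
items = items // items
delta = weight[23] + 18
weight = items
items = items > 1
delta = 4 % 7
process(weight)
items = 37 * (10 % weight)
weight = print(23)

items = items // items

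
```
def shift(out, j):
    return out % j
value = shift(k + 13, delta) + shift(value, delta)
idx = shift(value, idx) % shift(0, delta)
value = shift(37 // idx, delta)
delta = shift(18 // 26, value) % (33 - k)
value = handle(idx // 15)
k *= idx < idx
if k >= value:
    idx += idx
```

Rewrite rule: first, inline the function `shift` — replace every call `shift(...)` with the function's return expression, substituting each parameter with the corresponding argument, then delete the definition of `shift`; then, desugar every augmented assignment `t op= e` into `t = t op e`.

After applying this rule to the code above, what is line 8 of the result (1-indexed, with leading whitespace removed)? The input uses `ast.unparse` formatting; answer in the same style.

idx = idx + idx

Transformed code:
value = (k + 13) % delta + value % delta
idx = value % idx % (0 % delta)
value = 37 // idx % delta
delta = 18 // 26 % value % (33 - k)
value = handle(idx // 15)
k = k * (idx < idx)
if k >= value:
    idx = idx + idx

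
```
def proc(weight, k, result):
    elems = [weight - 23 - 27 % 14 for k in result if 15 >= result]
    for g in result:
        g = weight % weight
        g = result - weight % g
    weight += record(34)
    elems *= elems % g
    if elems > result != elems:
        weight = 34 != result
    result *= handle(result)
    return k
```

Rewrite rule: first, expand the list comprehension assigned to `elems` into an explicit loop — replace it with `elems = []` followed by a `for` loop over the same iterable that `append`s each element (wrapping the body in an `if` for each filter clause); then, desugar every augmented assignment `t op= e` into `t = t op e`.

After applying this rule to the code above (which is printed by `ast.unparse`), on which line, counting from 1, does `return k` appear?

Transformed code:
def proc(weight, k, result):
    elems = []
    for k in result:
        if 15 >= result:
            elems.append(weight - 23 - 27 % 14)
    for g in result:
        g = weight % weight
        g = result - weight % g
    weight = weight + record(34)
    elems = elems * (elems % g)
    if elems > result != elems:
        weight = 34 != result
    result = result * handle(result)
    return k

14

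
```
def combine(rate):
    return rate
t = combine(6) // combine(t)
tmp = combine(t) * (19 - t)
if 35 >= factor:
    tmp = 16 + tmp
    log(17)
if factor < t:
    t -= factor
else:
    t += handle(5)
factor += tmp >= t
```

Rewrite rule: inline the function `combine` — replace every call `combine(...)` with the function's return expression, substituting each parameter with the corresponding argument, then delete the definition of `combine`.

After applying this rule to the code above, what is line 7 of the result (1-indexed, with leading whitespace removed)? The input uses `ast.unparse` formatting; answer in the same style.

Transformed code:
t = 6 // t
tmp = t * (19 - t)
if 35 >= factor:
    tmp = 16 + tmp
    log(17)
if factor < t:
    t -= factor
else:
    t += handle(5)
factor += tmp >= t

t -= factor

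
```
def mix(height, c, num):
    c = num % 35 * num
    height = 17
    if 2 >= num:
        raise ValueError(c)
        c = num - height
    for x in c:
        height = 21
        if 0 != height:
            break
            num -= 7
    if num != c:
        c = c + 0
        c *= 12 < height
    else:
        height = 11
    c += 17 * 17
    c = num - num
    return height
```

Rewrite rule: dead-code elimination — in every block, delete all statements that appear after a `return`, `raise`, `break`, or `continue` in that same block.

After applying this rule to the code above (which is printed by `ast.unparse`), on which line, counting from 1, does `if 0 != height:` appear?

8

Transformed code:
def mix(height, c, num):
    c = num % 35 * num
    height = 17
    if 2 >= num:
        raise ValueError(c)
    for x in c:
        height = 21
        if 0 != height:
            break
    if num != c:
        c = c + 0
        c *= 12 < height
    else:
        height = 11
    c += 17 * 17
    c = num - num
    return height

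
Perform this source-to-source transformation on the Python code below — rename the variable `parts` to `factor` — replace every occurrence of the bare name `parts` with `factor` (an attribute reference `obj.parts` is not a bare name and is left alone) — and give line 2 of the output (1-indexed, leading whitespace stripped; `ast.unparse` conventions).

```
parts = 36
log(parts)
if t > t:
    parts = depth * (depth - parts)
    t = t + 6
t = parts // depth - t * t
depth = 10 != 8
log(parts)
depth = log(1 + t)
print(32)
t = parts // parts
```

log(factor)

Transformed code:
factor = 36
log(factor)
if t > t:
    factor = depth * (depth - factor)
    t = t + 6
t = factor // depth - t * t
depth = 10 != 8
log(factor)
depth = log(1 + t)
print(32)
t = factor // factor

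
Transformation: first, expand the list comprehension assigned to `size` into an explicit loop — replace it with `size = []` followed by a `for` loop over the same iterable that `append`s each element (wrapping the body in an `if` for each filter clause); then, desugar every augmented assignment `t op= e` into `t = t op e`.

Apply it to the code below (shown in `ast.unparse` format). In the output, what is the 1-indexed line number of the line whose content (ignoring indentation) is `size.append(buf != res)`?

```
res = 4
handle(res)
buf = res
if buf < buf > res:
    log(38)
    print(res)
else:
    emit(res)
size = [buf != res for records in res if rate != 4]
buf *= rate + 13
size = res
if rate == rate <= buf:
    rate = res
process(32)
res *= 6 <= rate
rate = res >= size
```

12

Transformed code:
res = 4
handle(res)
buf = res
if buf < buf > res:
    log(38)
    print(res)
else:
    emit(res)
size = []
for records in res:
    if rate != 4:
        size.append(buf != res)
buf = buf * (rate + 13)
size = res
if rate == rate <= buf:
    rate = res
process(32)
res = res * (6 <= rate)
rate = res >= size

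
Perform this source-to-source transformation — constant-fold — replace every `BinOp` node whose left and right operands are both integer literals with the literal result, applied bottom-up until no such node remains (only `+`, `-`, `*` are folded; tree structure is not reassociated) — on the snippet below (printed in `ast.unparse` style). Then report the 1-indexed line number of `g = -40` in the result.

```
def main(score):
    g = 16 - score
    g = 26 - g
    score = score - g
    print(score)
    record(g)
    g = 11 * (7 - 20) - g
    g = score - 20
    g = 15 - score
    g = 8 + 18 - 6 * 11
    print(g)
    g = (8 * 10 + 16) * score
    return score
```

10

Transformed code:
def main(score):
    g = 16 - score
    g = 26 - g
    score = score - g
    print(score)
    record(g)
    g = -143 - g
    g = score - 20
    g = 15 - score
    g = -40
    print(g)
    g = 96 * score
    return score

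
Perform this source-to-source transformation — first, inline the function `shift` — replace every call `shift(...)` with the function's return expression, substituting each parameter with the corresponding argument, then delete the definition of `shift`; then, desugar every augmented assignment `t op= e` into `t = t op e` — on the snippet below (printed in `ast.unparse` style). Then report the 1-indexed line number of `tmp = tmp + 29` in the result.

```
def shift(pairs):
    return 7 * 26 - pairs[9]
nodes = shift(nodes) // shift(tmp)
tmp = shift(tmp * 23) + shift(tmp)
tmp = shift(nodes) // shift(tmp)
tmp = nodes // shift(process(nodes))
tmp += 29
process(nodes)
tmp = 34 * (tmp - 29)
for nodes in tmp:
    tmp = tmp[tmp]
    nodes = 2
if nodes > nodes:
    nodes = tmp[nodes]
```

Transformed code:
nodes = (7 * 26 - nodes[9]) // (7 * 26 - tmp[9])
tmp = 7 * 26 - (tmp * 23)[9] + (7 * 26 - tmp[9])
tmp = (7 * 26 - nodes[9]) // (7 * 26 - tmp[9])
tmp = nodes // (7 * 26 - process(nodes)[9])
tmp = tmp + 29
process(nodes)
tmp = 34 * (tmp - 29)
for nodes in tmp:
    tmp = tmp[tmp]
    nodes = 2
if nodes > nodes:
    nodes = tmp[nodes]

5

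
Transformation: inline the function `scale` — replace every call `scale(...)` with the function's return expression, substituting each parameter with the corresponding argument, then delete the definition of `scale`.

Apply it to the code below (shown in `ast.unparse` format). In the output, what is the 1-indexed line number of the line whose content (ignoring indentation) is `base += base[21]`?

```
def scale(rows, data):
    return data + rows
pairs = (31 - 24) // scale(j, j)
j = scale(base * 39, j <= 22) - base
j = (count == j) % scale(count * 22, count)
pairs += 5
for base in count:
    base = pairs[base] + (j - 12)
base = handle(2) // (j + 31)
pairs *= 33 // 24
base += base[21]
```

9

Transformed code:
pairs = (31 - 24) // (j + j)
j = (j <= 22) + base * 39 - base
j = (count == j) % (count + count * 22)
pairs += 5
for base in count:
    base = pairs[base] + (j - 12)
base = handle(2) // (j + 31)
pairs *= 33 // 24
base += base[21]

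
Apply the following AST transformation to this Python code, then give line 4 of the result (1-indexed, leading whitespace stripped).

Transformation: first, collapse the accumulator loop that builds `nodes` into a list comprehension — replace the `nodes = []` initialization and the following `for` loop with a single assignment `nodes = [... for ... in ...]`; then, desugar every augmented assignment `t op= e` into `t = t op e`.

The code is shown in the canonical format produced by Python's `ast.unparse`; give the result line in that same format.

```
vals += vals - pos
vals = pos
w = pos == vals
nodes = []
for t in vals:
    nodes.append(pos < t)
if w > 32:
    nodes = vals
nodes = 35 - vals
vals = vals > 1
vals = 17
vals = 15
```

Transformed code:
vals = vals + (vals - pos)
vals = pos
w = pos == vals
nodes = [pos < t for t in vals]
if w > 32:
    nodes = vals
nodes = 35 - vals
vals = vals > 1
vals = 17
vals = 15

nodes = [pos < t for t in vals]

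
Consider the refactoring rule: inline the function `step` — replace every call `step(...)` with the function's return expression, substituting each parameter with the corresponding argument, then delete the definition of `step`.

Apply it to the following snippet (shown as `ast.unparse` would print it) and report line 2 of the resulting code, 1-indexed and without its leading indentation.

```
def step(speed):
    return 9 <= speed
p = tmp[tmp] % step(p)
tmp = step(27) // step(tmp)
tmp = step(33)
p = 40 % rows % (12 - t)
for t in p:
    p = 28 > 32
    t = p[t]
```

Transformed code:
p = tmp[tmp] % (9 <= p)
tmp = (9 <= 27) // (9 <= tmp)
tmp = 9 <= 33
p = 40 % rows % (12 - t)
for t in p:
    p = 28 > 32
    t = p[t]

tmp = (9 <= 27) // (9 <= tmp)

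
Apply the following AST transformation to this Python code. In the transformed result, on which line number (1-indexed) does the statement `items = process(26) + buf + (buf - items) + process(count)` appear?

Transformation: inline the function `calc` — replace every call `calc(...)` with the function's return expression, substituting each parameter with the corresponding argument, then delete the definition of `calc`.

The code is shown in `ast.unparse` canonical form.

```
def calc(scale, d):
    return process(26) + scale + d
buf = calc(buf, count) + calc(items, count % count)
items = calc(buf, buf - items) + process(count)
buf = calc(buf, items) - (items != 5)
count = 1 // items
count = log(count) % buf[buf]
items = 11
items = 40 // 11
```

2

Transformed code:
buf = process(26) + buf + count + (process(26) + items + count % count)
items = process(26) + buf + (buf - items) + process(count)
buf = process(26) + buf + items - (items != 5)
count = 1 // items
count = log(count) % buf[buf]
items = 11
items = 40 // 11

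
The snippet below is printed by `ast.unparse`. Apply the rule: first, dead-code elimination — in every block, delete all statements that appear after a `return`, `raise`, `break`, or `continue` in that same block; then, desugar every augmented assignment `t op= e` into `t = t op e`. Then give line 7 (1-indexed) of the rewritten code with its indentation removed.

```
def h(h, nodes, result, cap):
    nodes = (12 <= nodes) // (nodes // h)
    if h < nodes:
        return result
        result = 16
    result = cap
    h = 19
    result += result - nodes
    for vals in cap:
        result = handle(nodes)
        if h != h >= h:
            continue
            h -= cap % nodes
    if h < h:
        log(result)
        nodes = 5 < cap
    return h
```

result = result + (result - nodes)

Transformed code:
def h(h, nodes, result, cap):
    nodes = (12 <= nodes) // (nodes // h)
    if h < nodes:
        return result
    result = cap
    h = 19
    result = result + (result - nodes)
    for vals in cap:
        result = handle(nodes)
        if h != h >= h:
            continue
    if h < h:
        log(result)
        nodes = 5 < cap
    return h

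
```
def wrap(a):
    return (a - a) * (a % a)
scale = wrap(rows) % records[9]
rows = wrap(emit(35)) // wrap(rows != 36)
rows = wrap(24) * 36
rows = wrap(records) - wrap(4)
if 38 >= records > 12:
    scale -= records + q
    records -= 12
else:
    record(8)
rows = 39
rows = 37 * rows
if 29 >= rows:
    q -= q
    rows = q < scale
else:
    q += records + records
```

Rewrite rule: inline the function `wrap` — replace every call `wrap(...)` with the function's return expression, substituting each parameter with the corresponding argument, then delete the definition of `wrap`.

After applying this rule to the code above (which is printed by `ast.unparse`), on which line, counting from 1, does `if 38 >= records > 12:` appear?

5

Transformed code:
scale = (rows - rows) * (rows % rows) % records[9]
rows = (emit(35) - emit(35)) * (emit(35) % emit(35)) // (((rows != 36) - (rows != 36)) * ((rows != 36) % (rows != 36)))
rows = (24 - 24) * (24 % 24) * 36
rows = (records - records) * (records % records) - (4 - 4) * (4 % 4)
if 38 >= records > 12:
    scale -= records + q
    records -= 12
else:
    record(8)
rows = 39
rows = 37 * rows
if 29 >= rows:
    q -= q
    rows = q < scale
else:
    q += records + records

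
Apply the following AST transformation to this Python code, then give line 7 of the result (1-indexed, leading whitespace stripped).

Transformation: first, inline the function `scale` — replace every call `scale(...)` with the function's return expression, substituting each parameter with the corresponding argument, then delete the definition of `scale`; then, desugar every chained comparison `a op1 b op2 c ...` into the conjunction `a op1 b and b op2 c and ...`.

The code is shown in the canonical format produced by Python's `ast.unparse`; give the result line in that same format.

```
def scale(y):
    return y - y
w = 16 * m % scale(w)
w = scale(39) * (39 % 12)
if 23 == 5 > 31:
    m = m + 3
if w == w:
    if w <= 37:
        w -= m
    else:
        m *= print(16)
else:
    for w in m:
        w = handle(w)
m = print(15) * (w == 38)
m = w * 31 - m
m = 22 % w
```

w -= m

Transformed code:
w = 16 * m % (w - w)
w = (39 - 39) * (39 % 12)
if 23 == 5 and 5 > 31:
    m = m + 3
if w == w:
    if w <= 37:
        w -= m
    else:
        m *= print(16)
else:
    for w in m:
        w = handle(w)
m = print(15) * (w == 38)
m = w * 31 - m
m = 22 % w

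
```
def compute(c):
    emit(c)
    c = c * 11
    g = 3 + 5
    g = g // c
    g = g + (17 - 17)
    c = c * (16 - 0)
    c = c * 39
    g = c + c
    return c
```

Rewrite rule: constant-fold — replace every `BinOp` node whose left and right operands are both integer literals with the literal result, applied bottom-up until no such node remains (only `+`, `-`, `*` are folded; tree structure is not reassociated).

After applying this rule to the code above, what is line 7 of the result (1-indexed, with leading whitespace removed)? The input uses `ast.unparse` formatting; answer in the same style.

Transformed code:
def compute(c):
    emit(c)
    c = c * 11
    g = 8
    g = g // c
    g = g + 0
    c = c * 16
    c = c * 39
    g = c + c
    return c

c = c * 16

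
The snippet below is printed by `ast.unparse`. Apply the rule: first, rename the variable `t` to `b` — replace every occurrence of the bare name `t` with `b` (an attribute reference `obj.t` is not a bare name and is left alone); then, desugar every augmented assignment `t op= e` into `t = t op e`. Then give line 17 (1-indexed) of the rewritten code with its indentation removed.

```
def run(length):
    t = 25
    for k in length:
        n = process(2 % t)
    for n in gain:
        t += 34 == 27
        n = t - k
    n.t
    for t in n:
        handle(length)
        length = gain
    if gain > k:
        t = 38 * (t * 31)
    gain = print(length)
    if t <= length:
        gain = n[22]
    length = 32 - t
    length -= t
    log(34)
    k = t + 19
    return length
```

Transformed code:
def run(length):
    b = 25
    for k in length:
        n = process(2 % b)
    for n in gain:
        b = b + (34 == 27)
        n = b - k
    n.t
    for b in n:
        handle(length)
        length = gain
    if gain > k:
        b = 38 * (b * 31)
    gain = print(length)
    if b <= length:
        gain = n[22]
    length = 32 - b
    length = length - b
    log(34)
    k = b + 19
    return length

length = 32 - b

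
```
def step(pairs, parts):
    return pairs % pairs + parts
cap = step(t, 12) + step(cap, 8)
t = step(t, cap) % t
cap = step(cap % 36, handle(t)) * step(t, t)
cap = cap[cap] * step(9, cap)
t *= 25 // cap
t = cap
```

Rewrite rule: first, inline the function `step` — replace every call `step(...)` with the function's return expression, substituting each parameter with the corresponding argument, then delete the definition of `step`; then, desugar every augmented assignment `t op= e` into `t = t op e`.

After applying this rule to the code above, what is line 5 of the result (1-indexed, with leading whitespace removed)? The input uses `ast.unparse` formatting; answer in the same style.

Transformed code:
cap = t % t + 12 + (cap % cap + 8)
t = (t % t + cap) % t
cap = (cap % 36 % (cap % 36) + handle(t)) * (t % t + t)
cap = cap[cap] * (9 % 9 + cap)
t = t * (25 // cap)
t = cap

t = t * (25 // cap)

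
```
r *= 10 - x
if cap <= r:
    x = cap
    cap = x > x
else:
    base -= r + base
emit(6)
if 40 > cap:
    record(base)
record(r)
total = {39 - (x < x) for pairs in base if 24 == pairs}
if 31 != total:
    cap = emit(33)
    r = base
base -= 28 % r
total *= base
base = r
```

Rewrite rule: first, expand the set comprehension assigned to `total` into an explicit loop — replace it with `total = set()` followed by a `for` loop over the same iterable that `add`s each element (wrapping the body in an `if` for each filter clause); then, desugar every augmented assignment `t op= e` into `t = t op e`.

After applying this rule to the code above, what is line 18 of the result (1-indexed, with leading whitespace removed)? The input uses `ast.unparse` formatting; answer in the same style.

base = base - 28 % r

Transformed code:
r = r * (10 - x)
if cap <= r:
    x = cap
    cap = x > x
else:
    base = base - (r + base)
emit(6)
if 40 > cap:
    record(base)
record(r)
total = set()
for pairs in base:
    if 24 == pairs:
        total.add(39 - (x < x))
if 31 != total:
    cap = emit(33)
    r = base
base = base - 28 % r
total = total * base
base = r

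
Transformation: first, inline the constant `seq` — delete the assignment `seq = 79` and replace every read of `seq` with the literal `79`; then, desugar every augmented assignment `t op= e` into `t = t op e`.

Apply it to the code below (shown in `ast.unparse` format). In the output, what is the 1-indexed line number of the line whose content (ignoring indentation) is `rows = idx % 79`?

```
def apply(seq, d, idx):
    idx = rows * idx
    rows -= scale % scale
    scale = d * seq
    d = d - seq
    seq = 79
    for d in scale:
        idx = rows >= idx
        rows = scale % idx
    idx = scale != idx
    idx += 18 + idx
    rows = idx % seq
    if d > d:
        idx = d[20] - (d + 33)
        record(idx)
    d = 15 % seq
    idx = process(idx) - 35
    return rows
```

Transformed code:
def apply(seq, d, idx):
    idx = rows * idx
    rows = rows - scale % scale
    scale = d * 79
    d = d - 79
    for d in scale:
        idx = rows >= idx
        rows = scale % idx
    idx = scale != idx
    idx = idx + (18 + idx)
    rows = idx % 79
    if d > d:
        idx = d[20] - (d + 33)
        record(idx)
    d = 15 % 79
    idx = process(idx) - 35
    return rows

11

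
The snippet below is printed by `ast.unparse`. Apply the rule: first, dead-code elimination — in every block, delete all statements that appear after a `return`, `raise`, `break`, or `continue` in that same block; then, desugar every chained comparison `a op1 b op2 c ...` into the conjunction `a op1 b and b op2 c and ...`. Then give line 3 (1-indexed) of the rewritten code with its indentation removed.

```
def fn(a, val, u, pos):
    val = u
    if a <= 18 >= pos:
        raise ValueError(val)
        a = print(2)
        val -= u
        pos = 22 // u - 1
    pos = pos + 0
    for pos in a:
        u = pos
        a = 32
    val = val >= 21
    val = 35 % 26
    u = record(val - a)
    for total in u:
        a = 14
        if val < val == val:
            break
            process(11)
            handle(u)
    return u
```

if a <= 18 and 18 >= pos:

Transformed code:
def fn(a, val, u, pos):
    val = u
    if a <= 18 and 18 >= pos:
        raise ValueError(val)
    pos = pos + 0
    for pos in a:
        u = pos
        a = 32
    val = val >= 21
    val = 35 % 26
    u = record(val - a)
    for total in u:
        a = 14
        if val < val and val == val:
            break
    return u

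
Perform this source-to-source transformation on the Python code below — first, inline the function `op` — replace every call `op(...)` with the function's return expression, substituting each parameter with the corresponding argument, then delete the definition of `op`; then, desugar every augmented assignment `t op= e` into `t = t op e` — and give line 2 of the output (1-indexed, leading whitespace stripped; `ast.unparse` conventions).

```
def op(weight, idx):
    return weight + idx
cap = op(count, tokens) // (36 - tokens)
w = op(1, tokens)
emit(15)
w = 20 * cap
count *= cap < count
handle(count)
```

w = 1 + tokens

Transformed code:
cap = (count + tokens) // (36 - tokens)
w = 1 + tokens
emit(15)
w = 20 * cap
count = count * (cap < count)
handle(count)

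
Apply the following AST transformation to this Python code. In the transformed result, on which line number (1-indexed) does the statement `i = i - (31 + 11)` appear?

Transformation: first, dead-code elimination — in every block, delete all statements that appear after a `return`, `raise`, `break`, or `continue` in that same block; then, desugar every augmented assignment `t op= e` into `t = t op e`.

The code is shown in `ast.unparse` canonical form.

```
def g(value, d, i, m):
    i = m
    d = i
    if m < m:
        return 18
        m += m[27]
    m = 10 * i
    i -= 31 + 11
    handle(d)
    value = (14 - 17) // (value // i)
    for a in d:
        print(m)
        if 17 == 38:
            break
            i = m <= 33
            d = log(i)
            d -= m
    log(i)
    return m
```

7

Transformed code:
def g(value, d, i, m):
    i = m
    d = i
    if m < m:
        return 18
    m = 10 * i
    i = i - (31 + 11)
    handle(d)
    value = (14 - 17) // (value // i)
    for a in d:
        print(m)
        if 17 == 38:
            break
    log(i)
    return m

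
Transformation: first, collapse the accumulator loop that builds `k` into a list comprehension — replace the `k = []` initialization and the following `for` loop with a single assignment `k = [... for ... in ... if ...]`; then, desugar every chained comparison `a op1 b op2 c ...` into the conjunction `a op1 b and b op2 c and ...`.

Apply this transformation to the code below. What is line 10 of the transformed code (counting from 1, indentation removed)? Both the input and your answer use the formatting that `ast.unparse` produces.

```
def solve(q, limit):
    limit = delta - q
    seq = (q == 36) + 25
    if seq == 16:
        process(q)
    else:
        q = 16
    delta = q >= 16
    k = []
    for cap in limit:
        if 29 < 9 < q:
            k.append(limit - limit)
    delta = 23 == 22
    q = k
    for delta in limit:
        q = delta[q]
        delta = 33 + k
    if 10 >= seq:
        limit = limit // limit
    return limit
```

delta = 23 == 22

Transformed code:
def solve(q, limit):
    limit = delta - q
    seq = (q == 36) + 25
    if seq == 16:
        process(q)
    else:
        q = 16
    delta = q >= 16
    k = [limit - limit for cap in limit if 29 < 9 and 9 < q]
    delta = 23 == 22
    q = k
    for delta in limit:
        q = delta[q]
        delta = 33 + k
    if 10 >= seq:
        limit = limit // limit
    return limit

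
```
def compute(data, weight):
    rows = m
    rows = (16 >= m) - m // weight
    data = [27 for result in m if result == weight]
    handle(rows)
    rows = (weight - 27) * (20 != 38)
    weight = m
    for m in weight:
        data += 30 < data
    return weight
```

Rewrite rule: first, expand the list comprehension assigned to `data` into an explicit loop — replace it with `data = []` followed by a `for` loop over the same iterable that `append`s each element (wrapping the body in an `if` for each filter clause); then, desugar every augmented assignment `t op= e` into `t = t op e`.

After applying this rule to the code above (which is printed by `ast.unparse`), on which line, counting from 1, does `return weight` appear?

Transformed code:
def compute(data, weight):
    rows = m
    rows = (16 >= m) - m // weight
    data = []
    for result in m:
        if result == weight:
            data.append(27)
    handle(rows)
    rows = (weight - 27) * (20 != 38)
    weight = m
    for m in weight:
        data = data + (30 < data)
    return weight

13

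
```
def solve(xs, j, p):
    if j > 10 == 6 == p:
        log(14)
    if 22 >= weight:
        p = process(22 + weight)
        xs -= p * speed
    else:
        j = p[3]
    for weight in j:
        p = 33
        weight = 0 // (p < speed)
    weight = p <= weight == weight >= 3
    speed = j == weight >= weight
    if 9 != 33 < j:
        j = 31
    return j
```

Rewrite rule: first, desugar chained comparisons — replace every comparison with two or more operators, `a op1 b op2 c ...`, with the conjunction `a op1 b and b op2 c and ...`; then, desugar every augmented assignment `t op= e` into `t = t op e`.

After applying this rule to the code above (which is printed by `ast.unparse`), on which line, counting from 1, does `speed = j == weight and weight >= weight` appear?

13

Transformed code:
def solve(xs, j, p):
    if j > 10 and 10 == 6 and (6 == p):
        log(14)
    if 22 >= weight:
        p = process(22 + weight)
        xs = xs - p * speed
    else:
        j = p[3]
    for weight in j:
        p = 33
        weight = 0 // (p < speed)
    weight = p <= weight and weight == weight and (weight >= 3)
    speed = j == weight and weight >= weight
    if 9 != 33 and 33 < j:
        j = 31
    return j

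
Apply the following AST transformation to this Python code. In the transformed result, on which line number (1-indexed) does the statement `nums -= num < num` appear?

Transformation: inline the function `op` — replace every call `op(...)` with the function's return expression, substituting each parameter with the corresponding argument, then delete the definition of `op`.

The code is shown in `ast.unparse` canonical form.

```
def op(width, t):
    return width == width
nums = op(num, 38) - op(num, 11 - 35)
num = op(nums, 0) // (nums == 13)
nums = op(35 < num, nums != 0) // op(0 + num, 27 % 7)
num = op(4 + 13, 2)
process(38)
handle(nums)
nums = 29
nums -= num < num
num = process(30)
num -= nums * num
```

8

Transformed code:
nums = (num == num) - (num == num)
num = (nums == nums) // (nums == 13)
nums = ((35 < num) == (35 < num)) // (0 + num == 0 + num)
num = 4 + 13 == 4 + 13
process(38)
handle(nums)
nums = 29
nums -= num < num
num = process(30)
num -= nums * num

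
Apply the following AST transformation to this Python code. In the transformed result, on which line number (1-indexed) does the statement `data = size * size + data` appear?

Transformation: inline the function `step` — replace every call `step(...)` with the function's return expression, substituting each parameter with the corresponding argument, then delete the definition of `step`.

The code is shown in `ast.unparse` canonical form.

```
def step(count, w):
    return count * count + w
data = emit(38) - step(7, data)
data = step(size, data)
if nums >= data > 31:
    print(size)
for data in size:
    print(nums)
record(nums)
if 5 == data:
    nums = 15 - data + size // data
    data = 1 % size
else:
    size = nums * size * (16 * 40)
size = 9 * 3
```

2

Transformed code:
data = emit(38) - (7 * 7 + data)
data = size * size + data
if nums >= data > 31:
    print(size)
for data in size:
    print(nums)
record(nums)
if 5 == data:
    nums = 15 - data + size // data
    data = 1 % size
else:
    size = nums * size * (16 * 40)
size = 9 * 3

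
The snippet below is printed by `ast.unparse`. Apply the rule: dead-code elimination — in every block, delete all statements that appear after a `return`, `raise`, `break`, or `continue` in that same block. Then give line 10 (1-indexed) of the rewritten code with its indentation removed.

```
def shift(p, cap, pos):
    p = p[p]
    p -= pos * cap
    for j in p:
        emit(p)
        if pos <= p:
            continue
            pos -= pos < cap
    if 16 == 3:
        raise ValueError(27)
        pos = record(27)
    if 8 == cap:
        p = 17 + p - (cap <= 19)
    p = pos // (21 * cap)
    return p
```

if 8 == cap:

Transformed code:
def shift(p, cap, pos):
    p = p[p]
    p -= pos * cap
    for j in p:
        emit(p)
        if pos <= p:
            continue
    if 16 == 3:
        raise ValueError(27)
    if 8 == cap:
        p = 17 + p - (cap <= 19)
    p = pos // (21 * cap)
    return p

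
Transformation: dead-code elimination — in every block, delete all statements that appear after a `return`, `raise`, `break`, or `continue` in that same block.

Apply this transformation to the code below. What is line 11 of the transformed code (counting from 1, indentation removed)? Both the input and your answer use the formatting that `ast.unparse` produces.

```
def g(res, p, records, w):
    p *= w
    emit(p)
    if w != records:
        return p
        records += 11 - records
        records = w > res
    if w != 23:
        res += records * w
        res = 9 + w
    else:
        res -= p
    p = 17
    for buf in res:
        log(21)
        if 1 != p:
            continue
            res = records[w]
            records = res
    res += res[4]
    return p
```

Transformed code:
def g(res, p, records, w):
    p *= w
    emit(p)
    if w != records:
        return p
    if w != 23:
        res += records * w
        res = 9 + w
    else:
        res -= p
    p = 17
    for buf in res:
        log(21)
        if 1 != p:
            continue
    res += res[4]
    return p

p = 17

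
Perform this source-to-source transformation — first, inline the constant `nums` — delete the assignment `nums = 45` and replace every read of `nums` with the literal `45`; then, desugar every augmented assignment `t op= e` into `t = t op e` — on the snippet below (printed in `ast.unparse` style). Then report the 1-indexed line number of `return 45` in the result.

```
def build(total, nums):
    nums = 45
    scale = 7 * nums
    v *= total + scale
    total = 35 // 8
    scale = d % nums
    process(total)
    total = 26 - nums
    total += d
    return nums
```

Transformed code:
def build(total, nums):
    scale = 7 * 45
    v = v * (total + scale)
    total = 35 // 8
    scale = d % 45
    process(total)
    total = 26 - 45
    total = total + d
    return 45

9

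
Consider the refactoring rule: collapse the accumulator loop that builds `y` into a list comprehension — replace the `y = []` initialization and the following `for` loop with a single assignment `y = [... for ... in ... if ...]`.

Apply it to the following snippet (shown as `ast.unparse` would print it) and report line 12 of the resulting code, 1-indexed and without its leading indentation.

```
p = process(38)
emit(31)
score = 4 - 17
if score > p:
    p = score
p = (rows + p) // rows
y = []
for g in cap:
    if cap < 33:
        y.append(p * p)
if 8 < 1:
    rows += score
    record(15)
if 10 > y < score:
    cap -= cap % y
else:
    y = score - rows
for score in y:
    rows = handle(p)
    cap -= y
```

Transformed code:
p = process(38)
emit(31)
score = 4 - 17
if score > p:
    p = score
p = (rows + p) // rows
y = [p * p for g in cap if cap < 33]
if 8 < 1:
    rows += score
    record(15)
if 10 > y < score:
    cap -= cap % y
else:
    y = score - rows
for score in y:
    rows = handle(p)
    cap -= y

cap -= cap % y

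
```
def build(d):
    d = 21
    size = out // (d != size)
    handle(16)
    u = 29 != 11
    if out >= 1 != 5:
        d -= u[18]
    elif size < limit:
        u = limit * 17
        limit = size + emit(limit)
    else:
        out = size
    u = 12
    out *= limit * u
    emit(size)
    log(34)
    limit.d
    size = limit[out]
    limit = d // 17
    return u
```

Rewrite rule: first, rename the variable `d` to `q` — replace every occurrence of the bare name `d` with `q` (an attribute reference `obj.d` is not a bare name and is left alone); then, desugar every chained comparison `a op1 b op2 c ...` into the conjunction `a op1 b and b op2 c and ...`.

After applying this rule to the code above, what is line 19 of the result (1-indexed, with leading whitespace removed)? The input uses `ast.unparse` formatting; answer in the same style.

limit = q // 17

Transformed code:
def build(q):
    q = 21
    size = out // (q != size)
    handle(16)
    u = 29 != 11
    if out >= 1 and 1 != 5:
        q -= u[18]
    elif size < limit:
        u = limit * 17
        limit = size + emit(limit)
    else:
        out = size
    u = 12
    out *= limit * u
    emit(size)
    log(34)
    limit.d
    size = limit[out]
    limit = q // 17
    return u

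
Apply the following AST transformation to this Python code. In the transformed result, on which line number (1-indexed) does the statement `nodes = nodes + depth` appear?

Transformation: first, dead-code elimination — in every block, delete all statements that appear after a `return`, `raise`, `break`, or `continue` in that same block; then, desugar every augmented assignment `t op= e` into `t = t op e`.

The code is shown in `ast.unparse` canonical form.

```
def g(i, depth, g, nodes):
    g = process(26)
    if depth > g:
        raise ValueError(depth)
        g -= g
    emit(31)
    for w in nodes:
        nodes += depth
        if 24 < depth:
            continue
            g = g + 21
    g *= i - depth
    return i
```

Transformed code:
def g(i, depth, g, nodes):
    g = process(26)
    if depth > g:
        raise ValueError(depth)
    emit(31)
    for w in nodes:
        nodes = nodes + depth
        if 24 < depth:
            continue
    g = g * (i - depth)
    return i

7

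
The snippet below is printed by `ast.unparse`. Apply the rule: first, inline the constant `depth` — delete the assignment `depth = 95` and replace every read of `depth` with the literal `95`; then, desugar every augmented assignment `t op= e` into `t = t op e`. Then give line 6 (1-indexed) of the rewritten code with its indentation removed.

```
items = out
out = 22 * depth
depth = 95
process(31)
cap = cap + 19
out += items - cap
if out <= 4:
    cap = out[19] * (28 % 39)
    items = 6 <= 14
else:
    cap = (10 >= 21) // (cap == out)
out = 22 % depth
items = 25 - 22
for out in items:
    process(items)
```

Transformed code:
items = out
out = 22 * 95
process(31)
cap = cap + 19
out = out + (items - cap)
if out <= 4:
    cap = out[19] * (28 % 39)
    items = 6 <= 14
else:
    cap = (10 >= 21) // (cap == out)
out = 22 % 95
items = 25 - 22
for out in items:
    process(items)

if out <= 4:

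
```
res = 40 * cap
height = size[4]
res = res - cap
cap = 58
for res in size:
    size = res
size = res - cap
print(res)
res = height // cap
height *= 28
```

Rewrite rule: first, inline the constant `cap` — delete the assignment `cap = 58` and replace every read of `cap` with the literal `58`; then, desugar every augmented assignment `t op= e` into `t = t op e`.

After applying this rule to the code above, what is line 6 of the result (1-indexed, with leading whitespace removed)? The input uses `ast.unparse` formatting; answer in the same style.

size = res - 58

Transformed code:
res = 40 * 58
height = size[4]
res = res - 58
for res in size:
    size = res
size = res - 58
print(res)
res = height // 58
height = height * 28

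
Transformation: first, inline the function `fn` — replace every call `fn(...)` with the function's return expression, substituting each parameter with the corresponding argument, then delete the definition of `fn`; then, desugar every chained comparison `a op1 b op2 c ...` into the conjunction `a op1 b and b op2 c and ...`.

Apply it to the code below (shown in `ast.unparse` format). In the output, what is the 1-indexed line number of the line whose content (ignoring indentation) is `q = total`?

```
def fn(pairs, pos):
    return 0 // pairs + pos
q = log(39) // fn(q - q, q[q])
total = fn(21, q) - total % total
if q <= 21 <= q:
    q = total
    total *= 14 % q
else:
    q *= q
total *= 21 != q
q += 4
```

Transformed code:
q = log(39) // (0 // (q - q) + q[q])
total = 0 // 21 + q - total % total
if q <= 21 and 21 <= q:
    q = total
    total *= 14 % q
else:
    q *= q
total *= 21 != q
q += 4

4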